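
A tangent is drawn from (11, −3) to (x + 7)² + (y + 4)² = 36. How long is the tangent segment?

Centre (−7, −4), r² = 36. |PO|² = (18)² + (1)² = 325.
By the tangent–radius right angle, tangent length = √(|PO|² − r²) = √289 = 17.

17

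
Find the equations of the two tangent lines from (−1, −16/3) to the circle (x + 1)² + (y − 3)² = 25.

4x − 3y = 12 and 4x + 3y = −20

A line y − (−16/3) = m(x − (−1)) is tangent when its distance from (−1, 3) is 5:
(0m − (25/3))² = 25(m² + 1)
9m² − 16 = 0, so m = 4/3 or m = −4/3.
Through (−1, −16/3) these give 4x − 3y = 12 and 4x + 3y = −20.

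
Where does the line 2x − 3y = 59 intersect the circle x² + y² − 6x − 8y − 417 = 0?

(4, −17) and (22, −5)

Express y = (−59 + 2x)/3 and substitute into the circle:
13x² − 338x + 1144 = 0  ⟹  x² − 26x + 88 = 0
x = 22 or x = 4, giving (22, −5) and (4, −17).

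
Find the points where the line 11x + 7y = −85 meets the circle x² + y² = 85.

From the line, y = (−85 − 11x)/7. Substituting:
170x² + 1870x + 3060 = 0  ⟹  x² + 11x + 18 = 0
x = −2 or x = −9, giving (−2, −9) and (−9, 2).

(−9, 2) and (−2, −9)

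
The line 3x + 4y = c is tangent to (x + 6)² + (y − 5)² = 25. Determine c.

Tangency holds when the distance from the centre (−6, 5) to the line equals the radius 5:
|3·(−6) + 4·5 − c| / √25 = 5
|c − (2)| = 5·5, so c = 27 or c = −23.

c = −23 or c = 27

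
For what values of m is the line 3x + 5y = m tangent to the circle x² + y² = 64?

m = ±8√34

The line touches the circle iff its distance from (0, 0) is 8:
|3·0 + 5·0 − m| / √34 = 8
|m| = 8√34.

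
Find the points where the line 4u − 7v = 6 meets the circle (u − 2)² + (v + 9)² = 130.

Substitute v = (−6 + 4u)/7:
65u² + 260u − 2925 = 0  ⟹  u² + 4u − 45 = 0
u = 5 or u = −9, giving (5, 2) and (−9, −6).

(−9, −6) and (5, 2)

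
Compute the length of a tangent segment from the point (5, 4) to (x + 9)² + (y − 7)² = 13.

8√3

Centre (−9, 7), r² = 13. |PO|² = (14)² + (−3)² = 205.
The tangent meets the radius at right angles, so tangent² = |PO|² − r² = 205 − 13 = 192.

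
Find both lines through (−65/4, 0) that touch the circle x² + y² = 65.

A line y − (0) = m(x − (−65/4)) is tangent when its distance from (0, 0) is √65:
(65/4m − (0))² = 65(m² + 1)
49m² − 16 = 0, so m = −4/7 or m = 4/7.
Through (−65/4, 0) these give 4x + 7y = −65 and 4x − 7y = −65.

4x + 7y = −65 and 4x − 7y = −65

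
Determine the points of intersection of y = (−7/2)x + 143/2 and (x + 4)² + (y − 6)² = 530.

(15, 19) and (19, 5)

From the line, y = (143 − 7x)/2. Substituting:
53x² − 1802x + 15105 = 0  ⟹  x² − 34x + 285 = 0
x = 19 or x = 15, giving (19, 5) and (15, 19).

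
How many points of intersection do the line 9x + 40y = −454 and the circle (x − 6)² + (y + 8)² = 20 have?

0

d² = (9·6 + 40·(−8) − (−454))²/1681 = 35344/1681; r² = 20.
Since d² > r², the line lies outside the circle.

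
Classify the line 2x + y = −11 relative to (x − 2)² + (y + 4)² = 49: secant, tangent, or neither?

Substituting the line into the circle gives 5x² + 24x + 4 = 0.
Discriminant = (24)² − 4·5·(4) = 496 > 0.
Two real roots: the line is a secant.

secant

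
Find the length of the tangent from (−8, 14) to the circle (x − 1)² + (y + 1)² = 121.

Centre (1, −1), r² = 121. |PO|² = (−9)² + (15)² = 306.
The tangent meets the radius at right angles, so tangent² = |PO|² − r² = 306 − 121 = 185.

√185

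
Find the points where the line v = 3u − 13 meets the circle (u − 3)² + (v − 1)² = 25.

Substitute v = 3u − 13:
10u² − 90u + 180 = 0  ⟹  u² − 9u + 18 = 0
u = 6 or u = 3, giving (6, 5) and (3, −4).

(3, −4) and (6, 5)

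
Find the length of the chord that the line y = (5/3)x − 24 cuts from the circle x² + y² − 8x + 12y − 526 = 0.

8√34

The distance from (4, −6) to the line is 34/√34, and r² = 578.
Half the chord is √(r² − d²) = √(544), so the full chord is 8√34.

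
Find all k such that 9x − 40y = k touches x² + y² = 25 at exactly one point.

The line touches the circle iff its distance from (0, 0) is 5:
|9·0 − 40·0 − k| / √1681 = 5
|k| = 5·41, so k = 205 or k = −205.

k = −205 or k = 205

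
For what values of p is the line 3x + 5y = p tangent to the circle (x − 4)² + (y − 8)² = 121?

For a tangent, require d(centre, line) = r = 11.
|3·4 + 5·8 − p| / √34 = 11
|p − (52)| = 11√34.

p = 52 ± 11√34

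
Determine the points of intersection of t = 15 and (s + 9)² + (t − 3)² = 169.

From the line, t = 15. Substituting:
s² + 18s + 56 = 0
s = −4 or s = −14, giving (−4, 15) and (−14, 15).

(−14, 15) and (−4, 15)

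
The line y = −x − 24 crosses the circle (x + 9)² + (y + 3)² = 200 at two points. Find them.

(−23, −1) and (−7, −17)

Substitute y = −x − 24:
2x² + 60x + 322 = 0  ⟹  x² + 30x + 161 = 0
x = −7 or x = −23, giving (−7, −17) and (−23, −1).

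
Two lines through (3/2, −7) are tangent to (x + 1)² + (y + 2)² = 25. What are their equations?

y = −7 and 4x − 3y = 27

A line y − (−7) = m(x − (3/2)) is tangent when its distance from (−1, −2) is 5:
[m·(−5/2) − (5)]² = 25(m² + 1)
3m² − 4m = 0, so m = 0 or m = 4/3.
Through (3/2, −7) these give y = −7 and 4x − 3y = 27.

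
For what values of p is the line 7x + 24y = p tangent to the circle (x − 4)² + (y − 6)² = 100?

The line touches the circle iff its distance from (4, 6) is 10:
|7·4 + 24·6 − p| / √625 = 10
|p − (172)| = 10·25, so p = 422 or p = −78.

p = −78 or p = 422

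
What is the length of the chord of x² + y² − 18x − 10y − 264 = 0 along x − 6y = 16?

Centre (9, 5), r² = 370. Perpendicular distance d from centre to line = |−37| / √37 = 37/√37.
Half the chord is √(r² − d²) = √(333), so the full chord is 6√37.

6√37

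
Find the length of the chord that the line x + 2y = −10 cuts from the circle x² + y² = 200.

12√5

From the line, y = (−10 − x)/2. Substituting:
5x² + 20x − 700 = 0  ⟹  x² + 4x − 140 = 0
x = 10 or x = −14, giving (10, −10) and (−14, 2).
Chord length = distance between (10, −10) and (−14, 2) = √720 = 12√5.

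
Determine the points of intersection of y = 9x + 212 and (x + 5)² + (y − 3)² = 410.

(−24, −4) and (−22, 14)

Substitute y = 9x + 212:
82x² + 3772x + 43296 = 0  ⟹  x² + 46x + 528 = 0
x = −22 or x = −24, giving (−22, 14) and (−24, −4).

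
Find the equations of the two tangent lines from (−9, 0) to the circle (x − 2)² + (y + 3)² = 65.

Let a tangent through (−9, 0) have slope m. Its distance from (2, −3) must equal √65:
(11m − (−3))² = 65(m² + 1)
28m² + 33m − 28 = 0, so m = −7/4 or m = 4/7.
With m = −7/4: 7x + 4y = −63. With m = 4/7: 4x − 7y = −36.

7x + 4y = −63 and 4x − 7y = −36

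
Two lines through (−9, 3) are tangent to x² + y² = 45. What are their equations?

x − 2y = −15 and 2x + y = −15

A line y − (3) = m(x − (−9)) is tangent when its distance from (0, 0) is 3√5:
[m·(9) − (−3)]² = 45(m² + 1)
2m² + 3m − 2 = 0, so m = 1/2 or m = −2.
With m = 1/2: x − 2y = −15. With m = −2: 2x + y = −15.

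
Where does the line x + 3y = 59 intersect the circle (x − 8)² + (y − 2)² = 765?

Express y = (59 − x)/3 and substitute into the circle:
10x² − 250x − 3500 = 0  ⟹  x² − 25x − 350 = 0
x = 35 or x = −10, giving (35, 8) and (−10, 23).

(−10, 23) and (35, 8)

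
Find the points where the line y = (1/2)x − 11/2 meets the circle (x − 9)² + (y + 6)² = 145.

From the line, y = (−11 + x)/2. Substituting:
5x² − 70x − 255 = 0  ⟹  x² − 14x − 51 = 0
x = 17 or x = −3, giving (17, 3) and (−3, −7).

(−3, −7) and (17, 3)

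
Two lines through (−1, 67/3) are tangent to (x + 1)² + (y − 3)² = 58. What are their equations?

7x − 3y = −74 and 7x + 3y = 60

Let a tangent through (−1, 67/3) have slope m. Its distance from (−1, 3) must equal √58:
(0m − (−58/3))² = 58(m² + 1)
9m² − 49 = 0, so m = 7/3 or m = −7/3.
With m = 7/3: 7x − 3y = −74. With m = −7/3: 7x + 3y = 60.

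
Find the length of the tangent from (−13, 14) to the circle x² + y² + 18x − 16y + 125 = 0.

The centre is (−9, 8) and r = 2√5. The square of the distance from P to the centre is 16 + 36 = 52.
By the tangent–radius right angle, tangent length = √(|PO|² − r²) = √32 = 4√2.

4√2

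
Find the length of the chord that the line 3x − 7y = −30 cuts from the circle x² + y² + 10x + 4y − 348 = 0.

5√58

Substitute y = (30 + 3x)/7:
58x² + 754x − 15312 = 0  ⟹  x² + 13x − 264 = 0
x = 11 or x = −24, giving (11, 9) and (−24, −6).
Chord length = distance between (11, 9) and (−24, −6) = √1450 = 5√58.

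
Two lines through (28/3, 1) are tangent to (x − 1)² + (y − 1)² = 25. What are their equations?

3x + 4y = 32 and 3x − 4y = 24

Let a tangent through (28/3, 1) have slope m. Its distance from (1, 1) must equal 5:
[m·(−25/3) − (0)]² = 25(m² + 1)
16m² − 9 = 0, so m = −3/4 or m = 3/4.
Through (28/3, 1) these give 3x + 4y = 32 and 3x − 4y = 24.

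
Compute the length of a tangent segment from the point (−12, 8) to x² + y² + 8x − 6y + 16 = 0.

4√5

Centre (−4, 3), r² = 9. |PO|² = (−8)² + (5)² = 89.
Power of the point: PT² = |PO|² − r² = 80, so PT = 4√5.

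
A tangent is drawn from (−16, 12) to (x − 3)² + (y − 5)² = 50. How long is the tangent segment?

6√10

Centre (3, 5), r² = 50. |PO|² = (−19)² + (7)² = 410.
The tangent meets the radius at right angles, so tangent² = |PO|² − r² = 410 − 50 = 360.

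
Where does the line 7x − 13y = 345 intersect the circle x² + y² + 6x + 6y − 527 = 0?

(1, −26) and (14, −19)

Express y = (−345 + 7x)/13 and substitute into the circle:
218x² − 3270x + 3052 = 0  ⟹  x² − 15x + 14 = 0
x = 14 or x = 1, giving (14, −19) and (1, −26).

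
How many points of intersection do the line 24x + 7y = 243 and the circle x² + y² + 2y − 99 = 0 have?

1

Substituting the line into the circle gives 625x² − 12000x + 57600 = 0.
Δ = 144000000 − 144000000 = 0.
A repeated root: the line is tangent.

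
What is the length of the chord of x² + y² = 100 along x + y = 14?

Express y = −x + 14 and substitute into the circle:
2x² − 28x + 96 = 0  ⟹  x² − 14x + 48 = 0
x = 8 or x = 6, giving (8, 6) and (6, 8).
|(8, 6) − (6, 8)| = √((2)² + (−2)²) = 2√2.

2√2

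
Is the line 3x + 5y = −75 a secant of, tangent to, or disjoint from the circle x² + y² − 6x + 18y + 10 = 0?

Substituting the line into the circle gives 34x² + 30x − 875 = 0.
Δ = 900 − (−119000) = 119900.
Two real roots: the line is a secant.

secant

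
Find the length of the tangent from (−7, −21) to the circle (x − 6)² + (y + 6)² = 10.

8√6

Centre (6, −6), r² = 10. |PO|² = (−13)² + (−15)² = 394.
Power of the point: PT² = |PO|² − r² = 384, so PT = 8√6.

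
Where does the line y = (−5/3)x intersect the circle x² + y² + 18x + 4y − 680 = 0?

From the line, y = (−5x)/3. Substituting:
34x² + 102x − 6120 = 0  ⟹  x² + 3x − 180 = 0
x = 12 or x = −15, giving (12, −20) and (−15, 25).

(−15, 25) and (12, −20)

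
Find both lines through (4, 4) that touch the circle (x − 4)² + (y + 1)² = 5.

2x + y = 12 and 2x − y = 4

A line y − (4) = m(x − (4)) is tangent when its distance from (4, −1) is √5:
(0m − (−5))² = 5(m² + 1)
m² − 4 = 0, so m = −2 or m = 2.
With m = −2: 2x + y = 12. With m = 2: 2x − y = 4.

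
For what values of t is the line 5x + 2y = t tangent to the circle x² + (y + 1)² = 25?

t = −2 ± 5√29

The line touches the circle iff its distance from (0, −1) is 5:
|5·0 + 2·(−1) − t| / √29 = 5
|t − (−2)| = 5√29.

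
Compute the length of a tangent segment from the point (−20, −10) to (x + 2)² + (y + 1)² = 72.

The centre is (−2, −1) and r = 6√2. The square of the distance from P to the centre is 324 + 81 = 405.
The tangent meets the radius at right angles, so tangent² = |PO|² − r² = 405 − 72 = 333.

3√37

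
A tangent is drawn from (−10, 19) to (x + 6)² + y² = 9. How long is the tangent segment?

4√23

Centre (−6, 0), r² = 9. |PO|² = (−4)² + (19)² = 377.
By the tangent–radius right angle, tangent length = √(|PO|² − r²) = √368 = 4√23.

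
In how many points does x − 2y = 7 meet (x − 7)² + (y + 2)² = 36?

2

d² = (1·7 − 2·(−2) − (7))²/5 = 16/5; r² = 36.
Since d² < r², the line cuts the circle twice.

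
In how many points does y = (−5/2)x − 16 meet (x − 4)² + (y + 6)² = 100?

Substituting the line into the circle gives 29x² + 168x + 64 = 0.
Δ = 28224 − 7424 = 20800.
Two real roots: the line is a secant.

2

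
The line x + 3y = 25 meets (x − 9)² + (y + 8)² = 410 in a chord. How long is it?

From the line, y = (25 − x)/3. Substituting:
10x² − 260x − 560 = 0  ⟹  x² − 26x − 56 = 0
x = 28 or x = −2, giving (28, −1) and (−2, 9).
|(28, −1) − (−2, 9)| = √((30)² + (−10)²) = 10√10.

10√10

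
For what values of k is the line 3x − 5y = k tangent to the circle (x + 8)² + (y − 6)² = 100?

k = −54 ± 10√34

The line touches the circle iff its distance from (−8, 6) is 10:
|3·(−8) − 5·6 − k| / √34 = 10
|k − (−54)| = 10√34.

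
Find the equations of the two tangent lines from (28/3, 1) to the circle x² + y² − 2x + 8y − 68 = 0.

9x + 2y = 86 and 6x + 7y = 63

A line y − (1) = m(x − (28/3)) is tangent when its distance from (1, −4) is √85:
[m·(−25/3) − (−5)]² = 85(m² + 1)
14m² + 75m + 54 = 0, so m = −9/2 or m = −6/7.
Through (28/3, 1) these give 9x + 2y = 86 and 6x + 7y = 63.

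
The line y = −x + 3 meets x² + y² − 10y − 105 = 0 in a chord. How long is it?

16√2

The distance from (0, 5) to the line is 2/√2, and r² = 130.
Half the chord is √(r² − d²) = √(128), so the full chord is 16√2.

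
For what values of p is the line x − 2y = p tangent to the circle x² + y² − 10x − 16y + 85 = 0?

For a tangent, require d(centre, line) = r = 2.
|1·5 − 2·8 − p| / √5 = 2
|p − (−11)| = 2√5.

p = −11 ± 2√5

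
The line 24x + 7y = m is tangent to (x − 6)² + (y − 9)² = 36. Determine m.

For a tangent, require d(centre, line) = r = 6.
|24·6 + 7·9 − m| / √625 = 6
|m − (207)| = 6·25, so m = 357 or m = 57.

m = 57 or m = 357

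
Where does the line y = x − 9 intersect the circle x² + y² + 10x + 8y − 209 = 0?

Express y = x − 9 and substitute into the circle:
2x² − 200 = 0  ⟹  x² − 100 = 0
x = 10 or x = −10, giving (10, 1) and (−10, −19).

(−10, −19) and (10, 1)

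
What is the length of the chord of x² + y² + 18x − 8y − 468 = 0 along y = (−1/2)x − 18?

From the line, y = (−36 − x)/2. Substituting:
5x² + 160x = 0  ⟹  x² + 32x = 0
x = 0 or x = −32, giving (0, −18) and (−32, −2).
Chord length = distance between (0, −18) and (−32, −2) = √1280 = 16√5.

16√5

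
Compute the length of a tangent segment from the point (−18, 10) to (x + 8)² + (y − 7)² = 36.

The centre is (−8, 7) and r = 6. The square of the distance from P to the centre is 100 + 9 = 109.
By the tangent–radius right angle, tangent length = √(|PO|² − r²) = √73.

√73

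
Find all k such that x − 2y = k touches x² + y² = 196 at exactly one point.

k = ±14√5

The line touches the circle iff its distance from (0, 0) is 14:
|1·0 − 2·0 − k| / √5 = 14
|k| = 14√5.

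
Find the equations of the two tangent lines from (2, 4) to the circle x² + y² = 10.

A line y − (4) = m(x − (2)) is tangent when its distance from (0, 0) is √10:
(−2m − (−4))² = 10(m² + 1)
3m² + 8m − 3 = 0, so m = −3 or m = 1/3.
With m = −3: 3x + y = 10. With m = 1/3: x − 3y = −10.

3x + y = 10 and x − 3y = −10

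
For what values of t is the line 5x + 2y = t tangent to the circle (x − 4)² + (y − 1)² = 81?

For a tangent, require d(centre, line) = r = 9.
|5·4 + 2·1 − t| / √29 = 9
|t − (22)| = 9√29.

t = 22 ± 9√29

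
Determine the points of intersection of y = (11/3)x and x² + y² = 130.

(−3, −11) and (3, 11)

Express y = (11x)/3 and substitute into the circle:
130x² − 1170 = 0  ⟹  x² − 9 = 0
x = 3 or x = −3, giving (3, 11) and (−3, −11).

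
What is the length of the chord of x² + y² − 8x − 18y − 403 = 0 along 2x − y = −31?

16√5

From the line, y = 2x + 31. Substituting:
5x² + 80x = 0  ⟹  x² + 16x = 0
x = 0 or x = −16, giving (0, 31) and (−16, −1).
|(0, 31) − (−16, −1)| = √((16)² + (32)²) = 16√5.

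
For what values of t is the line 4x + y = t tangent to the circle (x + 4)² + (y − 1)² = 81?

The line touches the circle iff its distance from (−4, 1) is 9:
|4·(−4) + 1·1 − t| / √17 = 9
|t − (−15)| = 9√17.

t = −15 ± 9√17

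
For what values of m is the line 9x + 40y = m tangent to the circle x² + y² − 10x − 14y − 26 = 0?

Tangency holds when the distance from the centre (5, 7) to the line equals the radius 10:
|9·5 + 40·7 − m| / √1681 = 10
|m − (325)| = 10·41, so m = 735 or m = −85.

m = −85 or m = 735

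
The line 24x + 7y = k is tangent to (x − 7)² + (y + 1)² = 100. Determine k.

For a tangent, require d(centre, line) = r = 10.
|24·7 + 7·(−1) − k| / √625 = 10
|k − (161)| = 10·25, so k = 411 or k = −89.

k = −89 or k = 411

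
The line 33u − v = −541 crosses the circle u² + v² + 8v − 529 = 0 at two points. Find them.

(−17, −20) and (−16, 13)

Express v = 33u + 541 and substitute into the circle:
1090u² + 35970u + 296480 = 0  ⟹  u² + 33u + 272 = 0
u = −16 or u = −17, giving (−16, 13) and (−17, −20).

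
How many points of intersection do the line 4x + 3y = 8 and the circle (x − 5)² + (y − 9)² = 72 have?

2

Substituting the line into the circle gives 25x² + 62x − 62 = 0.
Δ = 3844 − (−6200) = 10044.
Two real roots: the line is a secant.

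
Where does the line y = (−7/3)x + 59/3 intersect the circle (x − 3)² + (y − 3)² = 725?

Substitute y = (59 − 7x)/3:
58x² − 754x − 3944 = 0  ⟹  x² − 13x − 68 = 0
x = 17 or x = −4, giving (17, −20) and (−4, 29).

(−4, 29) and (17, −20)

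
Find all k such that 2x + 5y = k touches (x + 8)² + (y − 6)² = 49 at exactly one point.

k = 14 ± 7√29

Tangency holds when the distance from the centre (−8, 6) to the line equals the radius 7:
|2·(−8) + 5·6 − k| / √29 = 7
|k − (14)| = 7√29.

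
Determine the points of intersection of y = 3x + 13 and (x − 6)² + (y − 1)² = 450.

Express y = 3x + 13 and substitute into the circle:
10x² + 60x − 270 = 0  ⟹  x² + 6x − 27 = 0
x = 3 or x = −9, giving (3, 22) and (−9, −14).

(−9, −14) and (3, 22)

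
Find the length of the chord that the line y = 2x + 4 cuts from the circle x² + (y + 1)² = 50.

Centre (0, −1), r² = 50. Perpendicular distance d from centre to line = |5| / √5 = 5/√5.
Half the chord is √(r² − d²) = √(45), so the full chord is 6√5.

6√5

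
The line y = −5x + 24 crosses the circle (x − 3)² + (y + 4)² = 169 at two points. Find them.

(3, 9) and (8, −16)

Substitute y = −5x + 24:
26x² − 286x + 624 = 0  ⟹  x² − 11x + 24 = 0
x = 8 or x = 3, giving (8, −16) and (3, 9).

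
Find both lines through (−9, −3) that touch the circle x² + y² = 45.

A line y − (−3) = m(x − (−9)) is tangent when its distance from (0, 0) is 3√5:
[m·(9) − (3)]² = 45(m² + 1)
2m² − 3m − 2 = 0, so m = −1/2 or m = 2.
With m = −1/2: x + 2y = −15. With m = 2: 2x − y = −15.

x + 2y = −15 and 2x − y = −15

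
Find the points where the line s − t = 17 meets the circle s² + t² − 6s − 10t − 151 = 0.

(11, −6) and (14, −3)

Express t = s − 17 and substitute into the circle:
2s² − 50s + 308 = 0  ⟹  s² − 25s + 154 = 0
s = 14 or s = 11, giving (14, −3) and (11, −6).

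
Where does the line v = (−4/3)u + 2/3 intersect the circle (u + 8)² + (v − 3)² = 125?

(−10, 14) and (2, −2)

From the line, v = (2 − 4u)/3. Substituting:
25u² + 200u − 500 = 0  ⟹  u² + 8u − 20 = 0
u = 2 or u = −10, giving (2, −2) and (−10, 14).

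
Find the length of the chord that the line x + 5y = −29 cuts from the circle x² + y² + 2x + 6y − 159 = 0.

Centre (−1, −3), r² = 169. Perpendicular distance d from centre to line = |13| / √26 = 13/√26.
Chord = 2√(r² − d²) = 2·√(325/2) = 5√26.

5√26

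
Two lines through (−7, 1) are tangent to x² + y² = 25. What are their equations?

3x − 4y = −25 and 4x + 3y = −25

Let a tangent through (−7, 1) have slope m. Its distance from (0, 0) must equal 5:
(7m − (−1))² = 25(m² + 1)
12m² + 7m − 12 = 0, so m = 3/4 or m = −4/3.
Through (−7, 1) these give 3x − 4y = −25 and 4x + 3y = −25.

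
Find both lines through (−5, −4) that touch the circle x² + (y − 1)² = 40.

3x + y = −19 and x + 3y = −17

Let a tangent through (−5, −4) have slope m. Its distance from (0, 1) must equal 2√10:
[m·(5) − (5)]² = 40(m² + 1)
3m² + 10m + 3 = 0, so m = −3 or m = −1/3.
With m = −3: 3x + y = −19. With m = −1/3: x + 3y = −17.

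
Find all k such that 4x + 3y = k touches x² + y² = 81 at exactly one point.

For a tangent, require d(centre, line) = r = 9.
|4·0 + 3·0 − k| / √25 = 9
|k| = 9·5, so k = 45 or k = −45.

k = −45 or k = 45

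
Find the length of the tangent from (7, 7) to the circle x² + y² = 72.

√26

The centre is (0, 0) and r = 6√2. The square of the distance from P to the centre is 49 + 49 = 98.
Power of the point: PT² = |PO|² − r² = 26, so PT = √26.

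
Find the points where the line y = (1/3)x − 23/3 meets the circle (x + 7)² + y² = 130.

(−10, −11) and (2, −7)

Substitute y = (−23 + x)/3:
10x² + 80x − 200 = 0  ⟹  x² + 8x − 20 = 0
x = 2 or x = −10, giving (2, −7) and (−10, −11).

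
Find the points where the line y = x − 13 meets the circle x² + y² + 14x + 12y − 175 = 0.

Substitute y = x − 13:
2x² − 162 = 0  ⟹  x² − 81 = 0
x = 9 or x = −9, giving (9, −4) and (−9, −22).

(−9, −22) and (9, −4)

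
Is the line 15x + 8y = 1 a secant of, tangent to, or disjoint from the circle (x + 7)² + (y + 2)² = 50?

disjoint

Substituting the line into the circle gives 289x² + 386x + 225 = 0.
Δ = 148996 − 260100 = −111104.
No real roots: the line does not meet the circle.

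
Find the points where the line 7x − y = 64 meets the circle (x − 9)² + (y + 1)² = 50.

From the line, y = 7x − 64. Substituting:
50x² − 900x + 4000 = 0  ⟹  x² − 18x + 80 = 0
x = 10 or x = 8, giving (10, 6) and (8, −8).

(8, −8) and (10, 6)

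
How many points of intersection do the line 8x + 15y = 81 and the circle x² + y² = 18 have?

Centre (0, 0), r² = 18. Distance² from centre to line = (−81)²/289 = 6561/289.
Since d² > r², the line lies outside the circle.

0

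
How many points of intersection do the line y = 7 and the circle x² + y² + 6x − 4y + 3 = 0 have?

0

Centre (−3, 2), r² = 10. Distance² from centre to line = (−5)² = 25.
Since d² > r², the line lies outside the circle.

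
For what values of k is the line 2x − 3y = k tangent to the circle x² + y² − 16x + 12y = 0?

k = 34 ± 10√13

The line touches the circle iff its distance from (8, −6) is 10:
|2·8 − 3·(−6) − k| / √13 = 10
|k − (34)| = 10√13.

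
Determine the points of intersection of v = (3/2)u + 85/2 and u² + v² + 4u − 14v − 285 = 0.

(−19, 14) and (−15, 20)

Substitute v = (85 + 3u)/2:
13u² + 442u + 3705 = 0  ⟹  u² + 34u + 285 = 0
u = −15 or u = −19, giving (−15, 20) and (−19, 14).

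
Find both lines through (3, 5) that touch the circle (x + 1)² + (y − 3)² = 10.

x + 3y = 18 and 3x − y = 4

Write the tangent as mx − y + (5 − m·(3)) = 0 and set its distance from the centre to √10:
[m·(−4) − (−2)]² = 10(m² + 1)
3m² − 8m − 3 = 0, so m = −1/3 or m = 3.
With m = −1/3: x + 3y = 18. With m = 3: 3x − y = 4.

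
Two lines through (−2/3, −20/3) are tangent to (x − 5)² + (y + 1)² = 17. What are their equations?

4x − y = 4 and x − 4y = 26

Write the tangent as mx − y + (−20/3 − m·(−2/3)) = 0 and set its distance from the centre to √17:
(17/3m − (17/3))² = 17(m² + 1)
4m² − 17m + 4 = 0, so m = 4 or m = 1/4.
With m = 4: 4x − y = 4. With m = 1/4: x − 4y = 26.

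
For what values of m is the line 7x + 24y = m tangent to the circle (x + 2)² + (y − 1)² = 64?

Tangency holds when the distance from the centre (−2, 1) to the line equals the radius 8:
|7·(−2) + 24·1 − m| / √625 = 8
|m − (10)| = 8·25, so m = 210 or m = −190.

m = −190 or m = 210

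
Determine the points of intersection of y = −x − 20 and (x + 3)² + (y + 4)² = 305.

(−20, 0) and (1, −21)

Substitute y = −x − 20:
2x² + 38x − 40 = 0  ⟹  x² + 19x − 20 = 0
x = 1 or x = −20, giving (1, −21) and (−20, 0).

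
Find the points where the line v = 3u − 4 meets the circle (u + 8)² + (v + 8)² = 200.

(−6, −22) and (2, 2)

Substitute v = 3u − 4:
10u² + 40u − 120 = 0  ⟹  u² + 4u − 12 = 0
u = 2 or u = −6, giving (2, 2) and (−6, −22).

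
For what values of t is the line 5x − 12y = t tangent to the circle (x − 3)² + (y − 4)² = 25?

t = −98 or t = 32

The line touches the circle iff its distance from (3, 4) is 5:
|5·3 − 12·4 − t| / √169 = 5
|t − (−33)| = 5·13, so t = 32 or t = −98.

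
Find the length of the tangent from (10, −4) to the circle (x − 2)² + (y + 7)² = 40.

√33

With centre O = (2, −7), |OP|² = 73 and r² = 40.
The tangent meets the radius at right angles, so tangent² = |PO|² − r² = 73 − 40 = 33.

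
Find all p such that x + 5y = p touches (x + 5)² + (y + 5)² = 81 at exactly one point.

Tangency holds when the distance from the centre (−5, −5) to the line equals the radius 9:
|1·(−5) + 5·(−5) − p| / √26 = 9
|p − (−30)| = 9√26.

p = −30 ± 9√26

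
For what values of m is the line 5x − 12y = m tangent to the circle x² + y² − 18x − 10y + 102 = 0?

For a tangent, require d(centre, line) = r = 2.
|5·9 − 12·5 − m| / √169 = 2
|m − (−15)| = 2·13, so m = 11 or m = −41.

m = −41 or m = 11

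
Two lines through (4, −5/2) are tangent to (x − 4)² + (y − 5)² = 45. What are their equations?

x + 2y = −1 and x − 2y = 9

A line y − (−5/2) = m(x − (4)) is tangent when its distance from (4, 5) is 3√5:
(0m − (15/2))² = 45(m² + 1)
4m² − 1 = 0, so m = −1/2 or m = 1/2.
With m = −1/2: x + 2y = −1. With m = 1/2: x − 2y = 9.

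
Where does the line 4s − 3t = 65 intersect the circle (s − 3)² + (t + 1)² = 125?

Substitute t = (−65 + 4s)/3:
25s² − 550s + 2800 = 0  ⟹  s² − 22s + 112 = 0
s = 14 or s = 8, giving (14, −3) and (8, −11).

(8, −11) and (14, −3)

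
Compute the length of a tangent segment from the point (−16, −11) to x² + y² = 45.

2√83

Centre (0, 0), r² = 45. |PO|² = (−16)² + (−11)² = 377.
The tangent meets the radius at right angles, so tangent² = |PO|² − r² = 377 − 45 = 332.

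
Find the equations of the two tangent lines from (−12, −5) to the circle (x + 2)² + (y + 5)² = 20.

x − 2y = −2 and x + 2y = −22

Let a tangent through (−12, −5) have slope m. Its distance from (−2, −5) must equal 2√5:
[m·(10) − (0)]² = 20(m² + 1)
4m² − 1 = 0, so m = 1/2 or m = −1/2.
Through (−12, −5) these give x − 2y = −2 and x + 2y = −22.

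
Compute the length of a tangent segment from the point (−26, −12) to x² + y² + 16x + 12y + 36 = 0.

2√74

With centre O = (−8, −6), |OP|² = 360 and r² = 64.
By the tangent–radius right angle, tangent length = √(|PO|² − r²) = √296 = 2√74.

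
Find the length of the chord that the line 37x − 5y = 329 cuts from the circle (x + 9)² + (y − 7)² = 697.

Centre (−9, 7), r² = 697. Perpendicular distance d from centre to line = |−697| / √1394 = 697/√1394.
Chord = 2√(r² − d²) = 2·√(697/2) = √1394.

√1394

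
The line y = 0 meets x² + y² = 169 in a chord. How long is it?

26

The distance from (0, 0) to the line is 0, and r² = 169.
Half the chord is √(r² − d²) = √(169), so the full chord is 26.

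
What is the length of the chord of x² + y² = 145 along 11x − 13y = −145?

Express y = (145 + 11x)/13 and substitute into the circle:
290x² + 3190x − 3480 = 0  ⟹  x² + 11x − 12 = 0
x = 1 or x = −12, giving (1, 12) and (−12, 1).
Chord length = distance between (1, 12) and (−12, 1) = √290 = √290.

√290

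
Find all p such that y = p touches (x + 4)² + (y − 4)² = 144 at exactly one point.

The line touches the circle iff its distance from (−4, 4) is 12:
|0·(−4) + 1·4 − p| / √1 = 12
|p − (4)| = 12, so p = 16 or p = −8.

p = −8 or p = 16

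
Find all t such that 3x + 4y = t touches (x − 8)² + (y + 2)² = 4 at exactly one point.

t = 6 or t = 26

For a tangent, require d(centre, line) = r = 2.
|3·8 + 4·(−2) − t| / √25 = 2
|t − (16)| = 2·5, so t = 26 or t = 6.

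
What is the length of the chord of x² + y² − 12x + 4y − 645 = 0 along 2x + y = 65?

From the line, y = −2x + 65. Substituting:
5x² − 280x + 3840 = 0  ⟹  x² − 56x + 768 = 0
x = 32 or x = 24, giving (32, 1) and (24, 17).
|(32, 1) − (24, 17)| = √((8)² + (−16)²) = 8√5.

8√5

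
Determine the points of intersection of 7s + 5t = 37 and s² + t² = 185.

(−4, 13) and (11, −8)

From the line, t = (37 − 7s)/5. Substituting:
74s² − 518s − 3256 = 0  ⟹  s² − 7s − 44 = 0
s = 11 or s = −4, giving (11, −8) and (−4, 13).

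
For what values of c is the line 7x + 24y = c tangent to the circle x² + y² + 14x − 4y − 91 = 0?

The line touches the circle iff its distance from (−7, 2) is 12:
|7·(−7) + 24·2 − c| / √625 = 12
|c − (−1)| = 12·25, so c = 299 or c = −301.

c = −301 or c = 299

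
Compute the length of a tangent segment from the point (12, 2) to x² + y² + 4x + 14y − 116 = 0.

6√3

With centre O = (−2, −7), |OP|² = 277 and r² = 169.
Power of the point: PT² = |PO|² − r² = 108, so PT = 6√3.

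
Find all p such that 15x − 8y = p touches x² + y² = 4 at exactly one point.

Tangency holds when the distance from the centre (0, 0) to the line equals the radius 2:
|15·0 − 8·0 − p| / √289 = 2
|p| = 2·17, so p = 34 or p = −34.

p = −34 or p = 34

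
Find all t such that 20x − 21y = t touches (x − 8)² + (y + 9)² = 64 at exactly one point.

For a tangent, require d(centre, line) = r = 8.
|20·8 − 21·(−9) − t| / √841 = 8
|t − (349)| = 8·29, so t = 581 or t = 117.

t = 117 or t = 581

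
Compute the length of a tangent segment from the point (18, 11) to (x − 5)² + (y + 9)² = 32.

√537

Centre (5, −9), r² = 32. |PO|² = (13)² + (20)² = 569.
Power of the point: PT² = |PO|² − r² = 537, so PT = √537.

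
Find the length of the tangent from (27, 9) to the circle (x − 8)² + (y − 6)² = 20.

5√14

The centre is (8, 6) and r = 2√5. The square of the distance from P to the centre is 361 + 9 = 370.
By the tangent–radius right angle, tangent length = √(|PO|² − r²) = √350 = 5√14.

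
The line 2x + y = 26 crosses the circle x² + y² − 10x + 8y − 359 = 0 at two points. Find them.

(5, 16) and (21, −16)

Substitute y = −2x + 26:
5x² − 130x + 525 = 0  ⟹  x² − 26x + 105 = 0
x = 21 or x = 5, giving (21, −16) and (5, 16).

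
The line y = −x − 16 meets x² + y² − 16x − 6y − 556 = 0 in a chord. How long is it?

23√2

From the line, y = −x − 16. Substituting:
2x² + 22x − 204 = 0  ⟹  x² + 11x − 102 = 0
x = 6 or x = −17, giving (6, −22) and (−17, 1).
Chord length = distance between (6, −22) and (−17, 1) = √1058 = 23√2.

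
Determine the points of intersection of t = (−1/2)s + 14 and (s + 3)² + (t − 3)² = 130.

Express t = (28 − s)/2 and substitute into the circle:
5s² − 20s = 0  ⟹  s² − 4s = 0
s = 4 or s = 0, giving (4, 12) and (0, 14).

(0, 14) and (4, 12)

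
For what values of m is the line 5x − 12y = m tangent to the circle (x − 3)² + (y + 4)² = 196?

Tangency holds when the distance from the centre (3, −4) to the line equals the radius 14:
|5·3 − 12·(−4) − m| / √169 = 14
|m − (63)| = 14·13, so m = 245 or m = −119.

m = −119 or m = 245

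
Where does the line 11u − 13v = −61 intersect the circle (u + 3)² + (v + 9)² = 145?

(−15, −8) and (−2, 3)

From the line, v = (61 + 11u)/13. Substituting:
290u² + 4930u + 8700 = 0  ⟹  u² + 17u + 30 = 0
u = −2 or u = −15, giving (−2, 3) and (−15, −8).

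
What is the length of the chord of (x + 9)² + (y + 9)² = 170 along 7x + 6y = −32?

2√85

The distance from (−9, −9) to the line is 85/√85, and r² = 170.
Half the chord is √(r² − d²) = √(85), so the full chord is 2√85.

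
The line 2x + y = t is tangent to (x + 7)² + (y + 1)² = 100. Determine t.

For a tangent, require d(centre, line) = r = 10.
|2·(−7) + 1·(−1) − t| / √5 = 10
|t − (−15)| = 10√5.

t = −15 ± 10√5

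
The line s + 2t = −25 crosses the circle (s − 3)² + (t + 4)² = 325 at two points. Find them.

(−15, −5) and (13, −19)

Substitute t = (−25 − s)/2:
5s² + 10s − 975 = 0  ⟹  s² + 2s − 195 = 0
s = 13 or s = −15, giving (13, −19) and (−15, −5).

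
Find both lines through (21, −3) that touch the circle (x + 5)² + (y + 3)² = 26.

Let a tangent through (21, −3) have slope m. Its distance from (−5, −3) must equal √26:
[m·(−26) − (0)]² = 26(m² + 1)
25m² − 1 = 0, so m = −1/5 or m = 1/5.
Through (21, −3) these give x + 5y = 6 and x − 5y = 36.

x + 5y = 6 and x − 5y = 36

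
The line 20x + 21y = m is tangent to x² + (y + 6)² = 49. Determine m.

m = −329 or m = 77

Tangency holds when the distance from the centre (0, −6) to the line equals the radius 7:
|20·0 + 21·(−6) − m| / √841 = 7
|m − (−126)| = 7·29, so m = 77 or m = −329.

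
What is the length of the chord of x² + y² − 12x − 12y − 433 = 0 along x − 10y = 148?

Centre (6, 6), r² = 505. Perpendicular distance d from centre to line = |−202| / √101 = 202/√101.
Half the chord is √(r² − d²) = √(101), so the full chord is 2√101.

2√101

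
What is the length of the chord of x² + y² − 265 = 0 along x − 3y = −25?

From the line, y = (25 + x)/3. Substituting:
10x² + 50x − 1760 = 0  ⟹  x² + 5x − 176 = 0
x = 11 or x = −16, giving (11, 12) and (−16, 3).
|(11, 12) − (−16, 3)| = √((27)² + (9)²) = 9√10.

9√10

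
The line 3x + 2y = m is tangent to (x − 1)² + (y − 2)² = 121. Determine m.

Tangency holds when the distance from the centre (1, 2) to the line equals the radius 11:
|3·1 + 2·2 − m| / √13 = 11
|m − (7)| = 11√13.

m = 7 ± 11√13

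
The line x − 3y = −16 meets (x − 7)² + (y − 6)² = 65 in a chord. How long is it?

5√10

Express y = (16 + x)/3 and substitute into the circle:
10x² − 130x − 140 = 0  ⟹  x² − 13x − 14 = 0
x = 14 or x = −1, giving (14, 10) and (−1, 5).
Chord length = distance between (14, 10) and (−1, 5) = √250 = 5√10.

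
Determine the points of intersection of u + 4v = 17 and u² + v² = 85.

(−7, 6) and (9, 2)

Substitute v = (17 − u)/4:
17u² − 34u − 1071 = 0  ⟹  u² − 2u − 63 = 0
u = 9 or u = −7, giving (9, 2) and (−7, 6).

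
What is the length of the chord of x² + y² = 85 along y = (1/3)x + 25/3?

3√10

From the line, y = (25 + x)/3. Substituting:
10x² + 50x − 140 = 0  ⟹  x² + 5x − 14 = 0
x = 2 or x = −7, giving (2, 9) and (−7, 6).
|(2, 9) − (−7, 6)| = √((9)² + (3)²) = 3√10.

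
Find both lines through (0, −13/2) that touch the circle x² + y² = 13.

3x − 2y = 13 and 3x + 2y = −13

Write the tangent as mx − y + (−13/2 − m·(0)) = 0 and set its distance from the centre to √13:
(0m − (13/2))² = 13(m² + 1)
4m² − 9 = 0, so m = 3/2 or m = −3/2.
With m = 3/2: 3x − 2y = 13. With m = −3/2: 3x + 2y = −13.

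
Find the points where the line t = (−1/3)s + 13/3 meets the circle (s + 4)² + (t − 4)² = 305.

From the line, t = (13 − s)/3. Substituting:
10s² + 70s − 2600 = 0  ⟹  s² + 7s − 260 = 0
s = 13 or s = −20, giving (13, 0) and (−20, 11).

(−20, 11) and (13, 0)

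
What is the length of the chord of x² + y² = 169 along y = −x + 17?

Express y = −x + 17 and substitute into the circle:
2x² − 34x + 120 = 0  ⟹  x² − 17x + 60 = 0
x = 12 or x = 5, giving (12, 5) and (5, 12).
Chord length = distance between (12, 5) and (5, 12) = √98 = 7√2.

7√2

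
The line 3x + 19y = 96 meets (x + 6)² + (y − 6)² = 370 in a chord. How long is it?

2√370

Express y = (96 − 3x)/19 and substitute into the circle:
370x² + 4440x − 120250 = 0  ⟹  x² + 12x − 325 = 0
x = 13 or x = −25, giving (13, 3) and (−25, 9).
|(13, 3) − (−25, 9)| = √((38)² + (−6)²) = 2√370.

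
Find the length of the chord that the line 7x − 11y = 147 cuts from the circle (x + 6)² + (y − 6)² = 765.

3√170

Centre (−6, 6), r² = 765. Perpendicular distance d from centre to line = |−255| / √170 = 255/√170.
Chord = 2√(r² − d²) = 2·√(765/2) = 3√170.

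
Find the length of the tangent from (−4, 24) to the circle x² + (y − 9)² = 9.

2√58

Centre (0, 9), r² = 9. |PO|² = (−4)² + (15)² = 241.
By the tangent–radius right angle, tangent length = √(|PO|² − r²) = √232 = 2√58.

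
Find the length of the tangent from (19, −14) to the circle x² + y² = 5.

2√138

Centre (0, 0), r² = 5. |PO|² = (19)² + (−14)² = 557.
The tangent meets the radius at right angles, so tangent² = |PO|² − r² = 557 − 5 = 552.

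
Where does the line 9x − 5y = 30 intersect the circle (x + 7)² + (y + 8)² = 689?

(−15, −33) and (10, 12)

Substitute y = (−30 + 9x)/5:
106x² + 530x − 15900 = 0  ⟹  x² + 5x − 150 = 0
x = 10 or x = −15, giving (10, 12) and (−15, −33).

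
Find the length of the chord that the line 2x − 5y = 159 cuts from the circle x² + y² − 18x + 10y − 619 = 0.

From the line, y = (−159 + 2x)/5. Substituting:
29x² − 986x + 1856 = 0  ⟹  x² − 34x + 64 = 0
x = 32 or x = 2, giving (32, −19) and (2, −31).
Chord length = distance between (32, −19) and (2, −31) = √1044 = 6√29.

6√29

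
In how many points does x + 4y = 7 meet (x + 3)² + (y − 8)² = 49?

Centre (−3, 8), r² = 49. Distance² from centre to line = (22)²/17 = 484/17.
Since d² < r², the line cuts the circle twice.

2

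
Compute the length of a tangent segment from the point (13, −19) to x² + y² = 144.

√386

With centre O = (0, 0), |OP|² = 530 and r² = 144.
The tangent meets the radius at right angles, so tangent² = |PO|² − r² = 530 − 144 = 386.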